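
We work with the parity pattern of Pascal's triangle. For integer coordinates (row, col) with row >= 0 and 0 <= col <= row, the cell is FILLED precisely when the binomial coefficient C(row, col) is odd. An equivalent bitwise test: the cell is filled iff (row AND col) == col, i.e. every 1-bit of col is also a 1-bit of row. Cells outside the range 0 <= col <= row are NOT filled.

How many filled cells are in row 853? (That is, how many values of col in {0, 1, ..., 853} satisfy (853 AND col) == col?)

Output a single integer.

Answer: 64

Derivation:
853 in binary = 1101010101
popcount(853) = number of 1-bits in 1101010101 = 6
A col c satisfies (853 AND c) == c iff every set bit of c is also set in 853; each of the 6 set bits of 853 can independently be on or off in c.
count = 2^6 = 64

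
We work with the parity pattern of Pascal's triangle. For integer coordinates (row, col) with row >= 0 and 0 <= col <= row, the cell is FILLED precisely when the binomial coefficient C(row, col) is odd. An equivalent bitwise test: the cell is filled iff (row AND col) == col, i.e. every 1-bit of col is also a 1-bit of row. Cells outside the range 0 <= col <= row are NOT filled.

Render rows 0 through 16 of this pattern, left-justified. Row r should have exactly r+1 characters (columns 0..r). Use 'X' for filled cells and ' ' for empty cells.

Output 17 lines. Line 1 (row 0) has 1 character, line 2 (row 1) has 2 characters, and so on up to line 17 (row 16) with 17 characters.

Answer: X
XX
X X
XXXX
X   X
XX  XX
X X X X
XXXXXXXX
X       X
XX      XX
X X     X X
XXXX    XXXX
X   X   X   X
XX  XX  XX  XX
X X X X X X X X
XXXXXXXXXXXXXXXX
X               X

Derivation:
r0=0: X
r1=1: XX
r2=10: X X
r3=11: XXXX
r4=100: X   X
r5=101: XX  XX
r6=110: X X X X
r7=111: XXXXXXXX
r8=1000: X       X
r9=1001: XX      XX
r10=1010: X X     X X
r11=1011: XXXX    XXXX
r12=1100: X   X   X   X
r13=1101: XX  XX  XX  XX
r14=1110: X X X X X X X X
r15=1111: XXXXXXXXXXXXXXXX
r16=10000: X               X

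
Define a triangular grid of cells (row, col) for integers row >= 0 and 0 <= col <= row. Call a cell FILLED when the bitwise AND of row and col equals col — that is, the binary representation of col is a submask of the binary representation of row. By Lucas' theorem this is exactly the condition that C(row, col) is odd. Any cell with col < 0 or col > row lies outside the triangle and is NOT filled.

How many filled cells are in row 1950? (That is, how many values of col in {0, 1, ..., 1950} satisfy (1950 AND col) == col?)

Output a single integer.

Answer: 256

Derivation:
1950 in binary = 11110011110
popcount(1950) = number of 1-bits in 11110011110 = 8
A col c satisfies (1950 AND c) == c iff every set bit of c is also set in 1950; each of the 8 set bits of 1950 can independently be on or off in c.
count = 2^8 = 256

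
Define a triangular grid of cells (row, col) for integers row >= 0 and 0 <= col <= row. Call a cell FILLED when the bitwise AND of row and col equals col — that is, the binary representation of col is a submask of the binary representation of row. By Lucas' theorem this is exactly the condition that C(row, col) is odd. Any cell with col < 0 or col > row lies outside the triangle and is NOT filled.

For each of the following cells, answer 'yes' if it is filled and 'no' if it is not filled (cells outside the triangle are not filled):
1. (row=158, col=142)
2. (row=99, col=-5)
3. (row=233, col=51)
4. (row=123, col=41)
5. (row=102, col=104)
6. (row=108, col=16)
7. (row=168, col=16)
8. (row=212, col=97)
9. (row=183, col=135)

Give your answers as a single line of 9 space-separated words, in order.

(158,142): row=0b10011110, col=0b10001110, row AND col = 0b10001110 = 142; 142 == 142 -> filled
(99,-5): col outside [0, 99] -> not filled
(233,51): row=0b11101001, col=0b110011, row AND col = 0b100001 = 33; 33 != 51 -> empty
(123,41): row=0b1111011, col=0b101001, row AND col = 0b101001 = 41; 41 == 41 -> filled
(102,104): col outside [0, 102] -> not filled
(108,16): row=0b1101100, col=0b10000, row AND col = 0b0 = 0; 0 != 16 -> empty
(168,16): row=0b10101000, col=0b10000, row AND col = 0b0 = 0; 0 != 16 -> empty
(212,97): row=0b11010100, col=0b1100001, row AND col = 0b1000000 = 64; 64 != 97 -> empty
(183,135): row=0b10110111, col=0b10000111, row AND col = 0b10000111 = 135; 135 == 135 -> filled

Answer: yes no no yes no no no no yes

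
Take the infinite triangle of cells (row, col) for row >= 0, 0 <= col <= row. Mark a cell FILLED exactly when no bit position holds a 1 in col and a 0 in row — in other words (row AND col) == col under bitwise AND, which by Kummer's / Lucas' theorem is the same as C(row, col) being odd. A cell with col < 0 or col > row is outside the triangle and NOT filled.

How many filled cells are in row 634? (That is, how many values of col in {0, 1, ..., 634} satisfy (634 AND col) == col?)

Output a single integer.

634 in binary = 1001111010
popcount(634) = number of 1-bits in 1001111010 = 6
A col c satisfies (634 AND c) == c iff every set bit of c is also set in 634; each of the 6 set bits of 634 can independently be on or off in c.
count = 2^6 = 64

Answer: 64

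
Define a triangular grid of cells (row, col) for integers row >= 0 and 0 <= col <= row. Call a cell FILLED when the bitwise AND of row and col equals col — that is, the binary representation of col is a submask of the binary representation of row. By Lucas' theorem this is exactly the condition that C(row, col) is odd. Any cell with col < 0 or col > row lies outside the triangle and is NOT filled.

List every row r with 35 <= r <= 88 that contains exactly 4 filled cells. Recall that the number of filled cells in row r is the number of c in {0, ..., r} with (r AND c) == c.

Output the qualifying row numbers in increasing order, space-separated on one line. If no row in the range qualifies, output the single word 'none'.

Row r has 2^popcount(r) filled cells, so we need popcount(r) = log2(4) = 2.
Scan r = 35..88 and keep those with exactly 2 one-bits:
r=35=100011 popcount=3 -> skip
r=36=100100 popcount=2 -> KEEP
r=37=100101 popcount=3 -> skip
r=38=100110 popcount=3 -> skip
r=39=100111 popcount=4 -> skip
r=40=101000 popcount=2 -> KEEP
r=41=101001 popcount=3 -> skip
r=42=101010 popcount=3 -> skip
r=43=101011 popcount=4 -> skip
r=44=101100 popcount=3 -> skip
r=45=101101 popcount=4 -> skip
r=46=101110 popcount=4 -> skip
r=47=101111 popcount=5 -> skip
r=48=110000 popcount=2 -> KEEP
r=49=110001 popcount=3 -> skip
r=50=110010 popcount=3 -> skip
r=51=110011 popcount=4 -> skip
r=52=110100 popcount=3 -> skip
r=53=110101 popcount=4 -> skip
r=54=110110 popcount=4 -> skip
r=55=110111 popcount=5 -> skip
r=56=111000 popcount=3 -> skip
r=57=111001 popcount=4 -> skip
r=58=111010 popcount=4 -> skip
r=59=111011 popcount=5 -> skip
r=60=111100 popcount=4 -> skip
r=61=111101 popcount=5 -> skip
r=62=111110 popcount=5 -> skip
r=63=111111 popcount=6 -> skip
r=64=1000000 popcount=1 -> skip
r=65=1000001 popcount=2 -> KEEP
r=66=1000010 popcount=2 -> KEEP
r=67=1000011 popcount=3 -> skip
r=68=1000100 popcount=2 -> KEEP
r=69=1000101 popcount=3 -> skip
r=70=1000110 popcount=3 -> skip
r=71=1000111 popcount=4 -> skip
r=72=1001000 popcount=2 -> KEEP
r=73=1001001 popcount=3 -> skip
r=74=1001010 popcount=3 -> skip
r=75=1001011 popcount=4 -> skip
r=76=1001100 popcount=3 -> skip
r=77=1001101 popcount=4 -> skip
r=78=1001110 popcount=4 -> skip
r=79=1001111 popcount=5 -> skip
r=80=1010000 popcount=2 -> KEEP
r=81=1010001 popcount=3 -> skip
r=82=1010010 popcount=3 -> skip
r=83=1010011 popcount=4 -> skip
r=84=1010100 popcount=3 -> skip
r=85=1010101 popcount=4 -> skip
r=86=1010110 popcount=4 -> skip
r=87=1010111 popcount=5 -> skip
r=88=1011000 popcount=3 -> skip
Kept rows: 36 40 48 65 66 68 72 80

Answer: 36 40 48 65 66 68 72 80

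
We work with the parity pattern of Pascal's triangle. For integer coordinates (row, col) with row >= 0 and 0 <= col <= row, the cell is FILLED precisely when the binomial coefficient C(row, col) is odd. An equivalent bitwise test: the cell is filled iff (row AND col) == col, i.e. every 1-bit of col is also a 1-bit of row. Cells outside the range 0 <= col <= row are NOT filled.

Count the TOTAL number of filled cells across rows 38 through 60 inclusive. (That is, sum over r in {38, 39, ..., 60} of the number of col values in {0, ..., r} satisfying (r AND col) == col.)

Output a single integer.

Answer: 328

Derivation:
r38=100110 pc3: +8 =8
r39=100111 pc4: +16 =24
r40=101000 pc2: +4 =28
r41=101001 pc3: +8 =36
r42=101010 pc3: +8 =44
r43=101011 pc4: +16 =60
r44=101100 pc3: +8 =68
r45=101101 pc4: +16 =84
r46=101110 pc4: +16 =100
r47=101111 pc5: +32 =132
r48=110000 pc2: +4 =136
r49=110001 pc3: +8 =144
r50=110010 pc3: +8 =152
r51=110011 pc4: +16 =168
r52=110100 pc3: +8 =176
r53=110101 pc4: +16 =192
r54=110110 pc4: +16 =208
r55=110111 pc5: +32 =240
r56=111000 pc3: +8 =248
r57=111001 pc4: +16 =264
r58=111010 pc4: +16 =280
r59=111011 pc5: +32 =312
r60=111100 pc4: +16 =328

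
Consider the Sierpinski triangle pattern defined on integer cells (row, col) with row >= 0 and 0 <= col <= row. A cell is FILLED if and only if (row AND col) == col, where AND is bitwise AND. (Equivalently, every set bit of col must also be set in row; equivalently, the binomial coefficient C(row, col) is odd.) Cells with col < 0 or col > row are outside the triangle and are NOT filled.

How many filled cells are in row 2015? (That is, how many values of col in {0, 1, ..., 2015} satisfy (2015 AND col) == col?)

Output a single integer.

Answer: 1024

Derivation:
2015 in binary = 11111011111
popcount(2015) = number of 1-bits in 11111011111 = 10
A col c satisfies (2015 AND c) == c iff every set bit of c is also set in 2015; each of the 10 set bits of 2015 can independently be on or off in c.
count = 2^10 = 1024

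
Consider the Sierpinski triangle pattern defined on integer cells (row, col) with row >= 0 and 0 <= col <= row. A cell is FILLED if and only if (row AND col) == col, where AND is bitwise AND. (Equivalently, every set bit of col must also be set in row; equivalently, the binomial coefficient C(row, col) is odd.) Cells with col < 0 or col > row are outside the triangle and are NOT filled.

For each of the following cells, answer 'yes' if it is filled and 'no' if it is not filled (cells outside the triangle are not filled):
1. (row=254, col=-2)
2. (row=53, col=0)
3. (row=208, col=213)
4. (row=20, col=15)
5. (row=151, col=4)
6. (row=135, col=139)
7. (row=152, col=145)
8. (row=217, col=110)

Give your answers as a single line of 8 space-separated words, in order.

Answer: no yes no no yes no no no

Derivation:
(254,-2): col outside [0, 254] -> not filled
(53,0): row=0b110101, col=0b0, row AND col = 0b0 = 0; 0 == 0 -> filled
(208,213): col outside [0, 208] -> not filled
(20,15): row=0b10100, col=0b1111, row AND col = 0b100 = 4; 4 != 15 -> empty
(151,4): row=0b10010111, col=0b100, row AND col = 0b100 = 4; 4 == 4 -> filled
(135,139): col outside [0, 135] -> not filled
(152,145): row=0b10011000, col=0b10010001, row AND col = 0b10010000 = 144; 144 != 145 -> empty
(217,110): row=0b11011001, col=0b1101110, row AND col = 0b1001000 = 72; 72 != 110 -> empty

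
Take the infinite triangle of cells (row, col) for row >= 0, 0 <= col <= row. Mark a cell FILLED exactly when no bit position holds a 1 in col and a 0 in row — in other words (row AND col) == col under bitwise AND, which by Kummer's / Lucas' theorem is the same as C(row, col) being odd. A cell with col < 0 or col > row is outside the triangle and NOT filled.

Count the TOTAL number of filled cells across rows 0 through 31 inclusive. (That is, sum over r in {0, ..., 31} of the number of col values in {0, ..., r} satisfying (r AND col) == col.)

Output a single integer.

r0=0 pc0: +1 =1
r1=1 pc1: +2 =3
r2=10 pc1: +2 =5
r3=11 pc2: +4 =9
r4=100 pc1: +2 =11
r5=101 pc2: +4 =15
r6=110 pc2: +4 =19
r7=111 pc3: +8 =27
r8=1000 pc1: +2 =29
r9=1001 pc2: +4 =33
r10=1010 pc2: +4 =37
r11=1011 pc3: +8 =45
r12=1100 pc2: +4 =49
r13=1101 pc3: +8 =57
r14=1110 pc3: +8 =65
r15=1111 pc4: +16 =81
r16=10000 pc1: +2 =83
r17=10001 pc2: +4 =87
r18=10010 pc2: +4 =91
r19=10011 pc3: +8 =99
r20=10100 pc2: +4 =103
r21=10101 pc3: +8 =111
r22=10110 pc3: +8 =119
r23=10111 pc4: +16 =135
r24=11000 pc2: +4 =139
r25=11001 pc3: +8 =147
r26=11010 pc3: +8 =155
r27=11011 pc4: +16 =171
r28=11100 pc3: +8 =179
r29=11101 pc4: +16 =195
r30=11110 pc4: +16 =211
r31=11111 pc5: +32 =243

Answer: 243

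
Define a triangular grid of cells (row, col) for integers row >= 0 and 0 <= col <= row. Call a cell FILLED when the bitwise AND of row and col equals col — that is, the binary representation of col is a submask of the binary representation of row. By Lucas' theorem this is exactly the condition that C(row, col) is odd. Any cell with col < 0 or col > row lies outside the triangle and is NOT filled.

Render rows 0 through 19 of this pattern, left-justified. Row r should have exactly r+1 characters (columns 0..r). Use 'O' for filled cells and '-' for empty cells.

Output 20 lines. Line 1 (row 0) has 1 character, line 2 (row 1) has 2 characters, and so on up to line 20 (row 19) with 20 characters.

Answer: O
OO
O-O
OOOO
O---O
OO--OO
O-O-O-O
OOOOOOOO
O-------O
OO------OO
O-O-----O-O
OOOO----OOOO
O---O---O---O
OO--OO--OO--OO
O-O-O-O-O-O-O-O
OOOOOOOOOOOOOOOO
O---------------O
OO--------------OO
O-O-------------O-O
OOOO------------OOOO

Derivation:
r0=0: O
r1=1: OO
r2=10: O-O
r3=11: OOOO
r4=100: O---O
r5=101: OO--OO
r6=110: O-O-O-O
r7=111: OOOOOOOO
r8=1000: O-------O
r9=1001: OO------OO
r10=1010: O-O-----O-O
r11=1011: OOOO----OOOO
r12=1100: O---O---O---O
r13=1101: OO--OO--OO--OO
r14=1110: O-O-O-O-O-O-O-O
r15=1111: OOOOOOOOOOOOOOOO
r16=10000: O---------------O
r17=10001: OO--------------OO
r18=10010: O-O-------------O-O
r19=10011: OOOO------------OOOO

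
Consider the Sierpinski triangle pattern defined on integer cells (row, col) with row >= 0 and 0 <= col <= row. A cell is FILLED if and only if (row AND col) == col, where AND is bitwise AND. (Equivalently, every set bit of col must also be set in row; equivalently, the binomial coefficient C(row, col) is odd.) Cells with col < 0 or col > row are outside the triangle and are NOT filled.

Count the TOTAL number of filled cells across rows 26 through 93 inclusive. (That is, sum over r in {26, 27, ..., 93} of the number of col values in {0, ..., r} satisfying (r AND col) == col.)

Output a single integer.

r26=11010 pc3: +8 =8
r27=11011 pc4: +16 =24
r28=11100 pc3: +8 =32
r29=11101 pc4: +16 =48
r30=11110 pc4: +16 =64
r31=11111 pc5: +32 =96
r32=100000 pc1: +2 =98
r33=100001 pc2: +4 =102
r34=100010 pc2: +4 =106
r35=100011 pc3: +8 =114
r36=100100 pc2: +4 =118
r37=100101 pc3: +8 =126
r38=100110 pc3: +8 =134
r39=100111 pc4: +16 =150
r40=101000 pc2: +4 =154
r41=101001 pc3: +8 =162
r42=101010 pc3: +8 =170
r43=101011 pc4: +16 =186
r44=101100 pc3: +8 =194
r45=101101 pc4: +16 =210
r46=101110 pc4: +16 =226
r47=101111 pc5: +32 =258
r48=110000 pc2: +4 =262
r49=110001 pc3: +8 =270
r50=110010 pc3: +8 =278
r51=110011 pc4: +16 =294
r52=110100 pc3: +8 =302
r53=110101 pc4: +16 =318
r54=110110 pc4: +16 =334
r55=110111 pc5: +32 =366
r56=111000 pc3: +8 =374
r57=111001 pc4: +16 =390
r58=111010 pc4: +16 =406
r59=111011 pc5: +32 =438
r60=111100 pc4: +16 =454
r61=111101 pc5: +32 =486
r62=111110 pc5: +32 =518
r63=111111 pc6: +64 =582
r64=1000000 pc1: +2 =584
r65=1000001 pc2: +4 =588
r66=1000010 pc2: +4 =592
r67=1000011 pc3: +8 =600
r68=1000100 pc2: +4 =604
r69=1000101 pc3: +8 =612
r70=1000110 pc3: +8 =620
r71=1000111 pc4: +16 =636
r72=1001000 pc2: +4 =640
r73=1001001 pc3: +8 =648
r74=1001010 pc3: +8 =656
r75=1001011 pc4: +16 =672
r76=1001100 pc3: +8 =680
r77=1001101 pc4: +16 =696
r78=1001110 pc4: +16 =712
r79=1001111 pc5: +32 =744
r80=1010000 pc2: +4 =748
r81=1010001 pc3: +8 =756
r82=1010010 pc3: +8 =764
r83=1010011 pc4: +16 =780
r84=1010100 pc3: +8 =788
r85=1010101 pc4: +16 =804
r86=1010110 pc4: +16 =820
r87=1010111 pc5: +32 =852
r88=1011000 pc3: +8 =860
r89=1011001 pc4: +16 =876
r90=1011010 pc4: +16 =892
r91=1011011 pc5: +32 =924
r92=1011100 pc4: +16 =940
r93=1011101 pc5: +32 =972

Answer: 972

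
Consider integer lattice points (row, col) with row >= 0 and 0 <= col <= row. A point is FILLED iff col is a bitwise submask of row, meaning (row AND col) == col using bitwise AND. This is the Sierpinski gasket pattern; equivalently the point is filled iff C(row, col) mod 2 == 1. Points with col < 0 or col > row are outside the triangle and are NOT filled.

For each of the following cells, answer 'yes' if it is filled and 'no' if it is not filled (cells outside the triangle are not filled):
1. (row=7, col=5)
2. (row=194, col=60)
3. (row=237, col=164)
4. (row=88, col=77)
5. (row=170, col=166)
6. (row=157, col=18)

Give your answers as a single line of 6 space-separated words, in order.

(7,5): row=0b111, col=0b101, row AND col = 0b101 = 5; 5 == 5 -> filled
(194,60): row=0b11000010, col=0b111100, row AND col = 0b0 = 0; 0 != 60 -> empty
(237,164): row=0b11101101, col=0b10100100, row AND col = 0b10100100 = 164; 164 == 164 -> filled
(88,77): row=0b1011000, col=0b1001101, row AND col = 0b1001000 = 72; 72 != 77 -> empty
(170,166): row=0b10101010, col=0b10100110, row AND col = 0b10100010 = 162; 162 != 166 -> empty
(157,18): row=0b10011101, col=0b10010, row AND col = 0b10000 = 16; 16 != 18 -> empty

Answer: yes no yes no no no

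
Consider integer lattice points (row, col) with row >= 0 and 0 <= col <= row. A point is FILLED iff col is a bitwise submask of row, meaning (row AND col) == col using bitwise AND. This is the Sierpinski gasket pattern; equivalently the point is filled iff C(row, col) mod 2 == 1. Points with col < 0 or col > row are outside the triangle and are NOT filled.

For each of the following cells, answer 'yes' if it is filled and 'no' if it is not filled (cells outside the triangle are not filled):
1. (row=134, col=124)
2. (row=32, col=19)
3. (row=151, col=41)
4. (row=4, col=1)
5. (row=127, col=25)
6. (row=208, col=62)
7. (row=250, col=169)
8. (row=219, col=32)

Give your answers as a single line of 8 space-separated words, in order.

(134,124): row=0b10000110, col=0b1111100, row AND col = 0b100 = 4; 4 != 124 -> empty
(32,19): row=0b100000, col=0b10011, row AND col = 0b0 = 0; 0 != 19 -> empty
(151,41): row=0b10010111, col=0b101001, row AND col = 0b1 = 1; 1 != 41 -> empty
(4,1): row=0b100, col=0b1, row AND col = 0b0 = 0; 0 != 1 -> empty
(127,25): row=0b1111111, col=0b11001, row AND col = 0b11001 = 25; 25 == 25 -> filled
(208,62): row=0b11010000, col=0b111110, row AND col = 0b10000 = 16; 16 != 62 -> empty
(250,169): row=0b11111010, col=0b10101001, row AND col = 0b10101000 = 168; 168 != 169 -> empty
(219,32): row=0b11011011, col=0b100000, row AND col = 0b0 = 0; 0 != 32 -> empty

Answer: no no no no yes no no no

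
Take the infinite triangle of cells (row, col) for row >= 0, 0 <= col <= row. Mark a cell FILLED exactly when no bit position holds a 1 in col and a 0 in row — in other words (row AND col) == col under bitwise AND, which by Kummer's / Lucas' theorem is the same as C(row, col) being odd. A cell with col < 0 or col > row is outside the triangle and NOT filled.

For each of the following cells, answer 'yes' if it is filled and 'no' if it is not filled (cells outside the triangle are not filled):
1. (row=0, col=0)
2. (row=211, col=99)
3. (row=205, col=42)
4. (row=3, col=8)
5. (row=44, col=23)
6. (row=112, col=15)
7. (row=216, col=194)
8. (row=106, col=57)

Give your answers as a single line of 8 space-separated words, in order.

Answer: yes no no no no no no no

Derivation:
(0,0): row=0b0, col=0b0, row AND col = 0b0 = 0; 0 == 0 -> filled
(211,99): row=0b11010011, col=0b1100011, row AND col = 0b1000011 = 67; 67 != 99 -> empty
(205,42): row=0b11001101, col=0b101010, row AND col = 0b1000 = 8; 8 != 42 -> empty
(3,8): col outside [0, 3] -> not filled
(44,23): row=0b101100, col=0b10111, row AND col = 0b100 = 4; 4 != 23 -> empty
(112,15): row=0b1110000, col=0b1111, row AND col = 0b0 = 0; 0 != 15 -> empty
(216,194): row=0b11011000, col=0b11000010, row AND col = 0b11000000 = 192; 192 != 194 -> empty
(106,57): row=0b1101010, col=0b111001, row AND col = 0b101000 = 40; 40 != 57 -> empty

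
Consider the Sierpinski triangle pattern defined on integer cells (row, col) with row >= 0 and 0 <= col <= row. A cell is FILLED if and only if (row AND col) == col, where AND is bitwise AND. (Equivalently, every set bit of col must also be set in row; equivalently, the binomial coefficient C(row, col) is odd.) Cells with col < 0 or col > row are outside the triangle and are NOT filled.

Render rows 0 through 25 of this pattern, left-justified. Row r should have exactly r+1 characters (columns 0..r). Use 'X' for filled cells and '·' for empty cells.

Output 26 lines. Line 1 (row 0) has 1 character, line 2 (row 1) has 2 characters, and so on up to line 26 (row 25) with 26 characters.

r0=0: X
r1=1: XX
r2=10: X·X
r3=11: XXXX
r4=100: X···X
r5=101: XX··XX
r6=110: X·X·X·X
r7=111: XXXXXXXX
r8=1000: X·······X
r9=1001: XX······XX
r10=1010: X·X·····X·X
r11=1011: XXXX····XXXX
r12=1100: X···X···X···X
r13=1101: XX··XX··XX··XX
r14=1110: X·X·X·X·X·X·X·X
r15=1111: XXXXXXXXXXXXXXXX
r16=10000: X···············X
r17=10001: XX··············XX
r18=10010: X·X·············X·X
r19=10011: XXXX············XXXX
r20=10100: X···X···········X···X
r21=10101: XX··XX··········XX··XX
r22=10110: X·X·X·X·········X·X·X·X
r23=10111: XXXXXXXX········XXXXXXXX
r24=11000: X·······X·······X·······X
r25=11001: XX······XX······XX······XX

Answer: X
XX
X·X
XXXX
X···X
XX··XX
X·X·X·X
XXXXXXXX
X·······X
XX······XX
X·X·····X·X
XXXX····XXXX
X···X···X···X
XX··XX··XX··XX
X·X·X·X·X·X·X·X
XXXXXXXXXXXXXXXX
X···············X
XX··············XX
X·X·············X·X
XXXX············XXXX
X···X···········X···X
XX··XX··········XX··XX
X·X·X·X·········X·X·X·X
XXXXXXXX········XXXXXXXX
X·······X·······X·······X
XX······XX······XX······XX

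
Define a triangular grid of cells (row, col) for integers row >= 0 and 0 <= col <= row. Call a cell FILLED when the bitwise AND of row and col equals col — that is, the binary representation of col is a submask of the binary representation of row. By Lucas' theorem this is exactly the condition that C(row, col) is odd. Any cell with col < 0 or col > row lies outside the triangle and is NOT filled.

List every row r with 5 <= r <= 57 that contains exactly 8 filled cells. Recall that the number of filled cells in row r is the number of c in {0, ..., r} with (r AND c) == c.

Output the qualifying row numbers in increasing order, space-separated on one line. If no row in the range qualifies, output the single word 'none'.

Row r has 2^popcount(r) filled cells, so we need popcount(r) = log2(8) = 3.
Scan r = 5..57 and keep those with exactly 3 one-bits:
r=5=101 popcount=2 -> skip
r=6=110 popcount=2 -> skip
r=7=111 popcount=3 -> KEEP
r=8=1000 popcount=1 -> skip
r=9=1001 popcount=2 -> skip
r=10=1010 popcount=2 -> skip
r=11=1011 popcount=3 -> KEEP
r=12=1100 popcount=2 -> skip
r=13=1101 popcount=3 -> KEEP
r=14=1110 popcount=3 -> KEEP
r=15=1111 popcount=4 -> skip
r=16=10000 popcount=1 -> skip
r=17=10001 popcount=2 -> skip
r=18=10010 popcount=2 -> skip
r=19=10011 popcount=3 -> KEEP
r=20=10100 popcount=2 -> skip
r=21=10101 popcount=3 -> KEEP
r=22=10110 popcount=3 -> KEEP
r=23=10111 popcount=4 -> skip
r=24=11000 popcount=2 -> skip
r=25=11001 popcount=3 -> KEEP
r=26=11010 popcount=3 -> KEEP
r=27=11011 popcount=4 -> skip
r=28=11100 popcount=3 -> KEEP
r=29=11101 popcount=4 -> skip
r=30=11110 popcount=4 -> skip
r=31=11111 popcount=5 -> skip
r=32=100000 popcount=1 -> skip
r=33=100001 popcount=2 -> skip
r=34=100010 popcount=2 -> skip
r=35=100011 popcount=3 -> KEEP
r=36=100100 popcount=2 -> skip
r=37=100101 popcount=3 -> KEEP
r=38=100110 popcount=3 -> KEEP
r=39=100111 popcount=4 -> skip
r=40=101000 popcount=2 -> skip
r=41=101001 popcount=3 -> KEEP
r=42=101010 popcount=3 -> KEEP
r=43=101011 popcount=4 -> skip
r=44=101100 popcount=3 -> KEEP
r=45=101101 popcount=4 -> skip
r=46=101110 popcount=4 -> skip
r=47=101111 popcount=5 -> skip
r=48=110000 popcount=2 -> skip
r=49=110001 popcount=3 -> KEEP
r=50=110010 popcount=3 -> KEEP
r=51=110011 popcount=4 -> skip
r=52=110100 popcount=3 -> KEEP
r=53=110101 popcount=4 -> skip
r=54=110110 popcount=4 -> skip
r=55=110111 popcount=5 -> skip
r=56=111000 popcount=3 -> KEEP
r=57=111001 popcount=4 -> skip
Kept rows: 7 11 13 14 19 21 22 25 26 28 35 37 38 41 42 44 49 50 52 56

Answer: 7 11 13 14 19 21 22 25 26 28 35 37 38 41 42 44 49 50 52 56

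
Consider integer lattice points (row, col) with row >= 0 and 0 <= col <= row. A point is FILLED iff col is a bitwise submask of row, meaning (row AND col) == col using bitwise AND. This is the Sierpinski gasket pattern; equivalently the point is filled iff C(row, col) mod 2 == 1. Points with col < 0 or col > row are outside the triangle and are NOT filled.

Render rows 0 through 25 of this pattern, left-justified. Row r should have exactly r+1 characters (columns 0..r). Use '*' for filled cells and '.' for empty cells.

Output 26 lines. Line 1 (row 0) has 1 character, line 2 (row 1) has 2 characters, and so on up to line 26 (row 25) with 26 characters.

Answer: *
**
*.*
****
*...*
**..**
*.*.*.*
********
*.......*
**......**
*.*.....*.*
****....****
*...*...*...*
**..**..**..**
*.*.*.*.*.*.*.*
****************
*...............*
**..............**
*.*.............*.*
****............****
*...*...........*...*
**..**..........**..**
*.*.*.*.........*.*.*.*
********........********
*.......*.......*.......*
**......**......**......**

Derivation:
r0=0: *
r1=1: **
r2=10: *.*
r3=11: ****
r4=100: *...*
r5=101: **..**
r6=110: *.*.*.*
r7=111: ********
r8=1000: *.......*
r9=1001: **......**
r10=1010: *.*.....*.*
r11=1011: ****....****
r12=1100: *...*...*...*
r13=1101: **..**..**..**
r14=1110: *.*.*.*.*.*.*.*
r15=1111: ****************
r16=10000: *...............*
r17=10001: **..............**
r18=10010: *.*.............*.*
r19=10011: ****............****
r20=10100: *...*...........*...*
r21=10101: **..**..........**..**
r22=10110: *.*.*.*.........*.*.*.*
r23=10111: ********........********
r24=11000: *.......*.......*.......*
r25=11001: **......**......**......**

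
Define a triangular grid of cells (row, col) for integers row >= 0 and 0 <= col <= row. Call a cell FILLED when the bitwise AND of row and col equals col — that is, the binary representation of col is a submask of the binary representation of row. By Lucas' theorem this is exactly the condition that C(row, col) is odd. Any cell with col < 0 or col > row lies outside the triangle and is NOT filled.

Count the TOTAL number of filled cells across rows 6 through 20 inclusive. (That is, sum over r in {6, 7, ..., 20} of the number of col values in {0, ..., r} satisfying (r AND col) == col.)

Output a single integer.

Answer: 88

Derivation:
r6=110 pc2: +4 =4
r7=111 pc3: +8 =12
r8=1000 pc1: +2 =14
r9=1001 pc2: +4 =18
r10=1010 pc2: +4 =22
r11=1011 pc3: +8 =30
r12=1100 pc2: +4 =34
r13=1101 pc3: +8 =42
r14=1110 pc3: +8 =50
r15=1111 pc4: +16 =66
r16=10000 pc1: +2 =68
r17=10001 pc2: +4 =72
r18=10010 pc2: +4 =76
r19=10011 pc3: +8 =84
r20=10100 pc2: +4 =88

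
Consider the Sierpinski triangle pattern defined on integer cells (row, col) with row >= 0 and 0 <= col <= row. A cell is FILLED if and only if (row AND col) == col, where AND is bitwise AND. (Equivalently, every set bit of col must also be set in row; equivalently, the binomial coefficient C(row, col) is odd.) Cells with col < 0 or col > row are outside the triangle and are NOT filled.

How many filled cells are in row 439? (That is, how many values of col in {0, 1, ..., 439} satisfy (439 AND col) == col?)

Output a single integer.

Answer: 128

Derivation:
439 in binary = 110110111
popcount(439) = number of 1-bits in 110110111 = 7
A col c satisfies (439 AND c) == c iff every set bit of c is also set in 439; each of the 7 set bits of 439 can independently be on or off in c.
count = 2^7 = 128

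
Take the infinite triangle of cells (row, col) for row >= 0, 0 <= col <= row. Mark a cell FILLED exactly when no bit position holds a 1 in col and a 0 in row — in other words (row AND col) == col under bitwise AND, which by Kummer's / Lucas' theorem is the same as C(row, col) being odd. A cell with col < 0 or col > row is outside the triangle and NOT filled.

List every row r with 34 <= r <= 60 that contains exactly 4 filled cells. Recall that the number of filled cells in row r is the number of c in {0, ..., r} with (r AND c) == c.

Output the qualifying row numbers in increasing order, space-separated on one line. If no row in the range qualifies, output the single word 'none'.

Row r has 2^popcount(r) filled cells, so we need popcount(r) = log2(4) = 2.
Scan r = 34..60 and keep those with exactly 2 one-bits:
r=34=100010 popcount=2 -> KEEP
r=35=100011 popcount=3 -> skip
r=36=100100 popcount=2 -> KEEP
r=37=100101 popcount=3 -> skip
r=38=100110 popcount=3 -> skip
r=39=100111 popcount=4 -> skip
r=40=101000 popcount=2 -> KEEP
r=41=101001 popcount=3 -> skip
r=42=101010 popcount=3 -> skip
r=43=101011 popcount=4 -> skip
r=44=101100 popcount=3 -> skip
r=45=101101 popcount=4 -> skip
r=46=101110 popcount=4 -> skip
r=47=101111 popcount=5 -> skip
r=48=110000 popcount=2 -> KEEP
r=49=110001 popcount=3 -> skip
r=50=110010 popcount=3 -> skip
r=51=110011 popcount=4 -> skip
r=52=110100 popcount=3 -> skip
r=53=110101 popcount=4 -> skip
r=54=110110 popcount=4 -> skip
r=55=110111 popcount=5 -> skip
r=56=111000 popcount=3 -> skip
r=57=111001 popcount=4 -> skip
r=58=111010 popcount=4 -> skip
r=59=111011 popcount=5 -> skip
r=60=111100 popcount=4 -> skip
Kept rows: 34 36 40 48

Answer: 34 36 40 48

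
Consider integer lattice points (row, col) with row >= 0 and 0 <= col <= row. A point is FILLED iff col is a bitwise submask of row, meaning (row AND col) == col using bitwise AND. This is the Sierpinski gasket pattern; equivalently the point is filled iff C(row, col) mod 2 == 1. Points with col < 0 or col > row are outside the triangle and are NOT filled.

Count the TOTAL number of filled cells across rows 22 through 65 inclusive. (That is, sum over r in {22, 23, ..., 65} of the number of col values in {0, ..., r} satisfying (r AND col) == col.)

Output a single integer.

r22=10110 pc3: +8 =8
r23=10111 pc4: +16 =24
r24=11000 pc2: +4 =28
r25=11001 pc3: +8 =36
r26=11010 pc3: +8 =44
r27=11011 pc4: +16 =60
r28=11100 pc3: +8 =68
r29=11101 pc4: +16 =84
r30=11110 pc4: +16 =100
r31=11111 pc5: +32 =132
r32=100000 pc1: +2 =134
r33=100001 pc2: +4 =138
r34=100010 pc2: +4 =142
r35=100011 pc3: +8 =150
r36=100100 pc2: +4 =154
r37=100101 pc3: +8 =162
r38=100110 pc3: +8 =170
r39=100111 pc4: +16 =186
r40=101000 pc2: +4 =190
r41=101001 pc3: +8 =198
r42=101010 pc3: +8 =206
r43=101011 pc4: +16 =222
r44=101100 pc3: +8 =230
r45=101101 pc4: +16 =246
r46=101110 pc4: +16 =262
r47=101111 pc5: +32 =294
r48=110000 pc2: +4 =298
r49=110001 pc3: +8 =306
r50=110010 pc3: +8 =314
r51=110011 pc4: +16 =330
r52=110100 pc3: +8 =338
r53=110101 pc4: +16 =354
r54=110110 pc4: +16 =370
r55=110111 pc5: +32 =402
r56=111000 pc3: +8 =410
r57=111001 pc4: +16 =426
r58=111010 pc4: +16 =442
r59=111011 pc5: +32 =474
r60=111100 pc4: +16 =490
r61=111101 pc5: +32 =522
r62=111110 pc5: +32 =554
r63=111111 pc6: +64 =618
r64=1000000 pc1: +2 =620
r65=1000001 pc2: +4 =624

Answer: 624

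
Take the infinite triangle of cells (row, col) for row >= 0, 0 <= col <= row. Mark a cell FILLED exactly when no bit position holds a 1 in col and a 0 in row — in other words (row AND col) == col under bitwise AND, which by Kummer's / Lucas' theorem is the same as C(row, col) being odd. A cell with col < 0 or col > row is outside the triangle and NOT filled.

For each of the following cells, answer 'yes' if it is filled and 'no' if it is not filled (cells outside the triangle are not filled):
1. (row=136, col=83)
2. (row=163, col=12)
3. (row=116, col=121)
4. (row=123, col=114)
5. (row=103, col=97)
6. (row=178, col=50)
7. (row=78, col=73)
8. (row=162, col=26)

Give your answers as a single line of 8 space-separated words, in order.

(136,83): row=0b10001000, col=0b1010011, row AND col = 0b0 = 0; 0 != 83 -> empty
(163,12): row=0b10100011, col=0b1100, row AND col = 0b0 = 0; 0 != 12 -> empty
(116,121): col outside [0, 116] -> not filled
(123,114): row=0b1111011, col=0b1110010, row AND col = 0b1110010 = 114; 114 == 114 -> filled
(103,97): row=0b1100111, col=0b1100001, row AND col = 0b1100001 = 97; 97 == 97 -> filled
(178,50): row=0b10110010, col=0b110010, row AND col = 0b110010 = 50; 50 == 50 -> filled
(78,73): row=0b1001110, col=0b1001001, row AND col = 0b1001000 = 72; 72 != 73 -> empty
(162,26): row=0b10100010, col=0b11010, row AND col = 0b10 = 2; 2 != 26 -> empty

Answer: no no no yes yes yes no no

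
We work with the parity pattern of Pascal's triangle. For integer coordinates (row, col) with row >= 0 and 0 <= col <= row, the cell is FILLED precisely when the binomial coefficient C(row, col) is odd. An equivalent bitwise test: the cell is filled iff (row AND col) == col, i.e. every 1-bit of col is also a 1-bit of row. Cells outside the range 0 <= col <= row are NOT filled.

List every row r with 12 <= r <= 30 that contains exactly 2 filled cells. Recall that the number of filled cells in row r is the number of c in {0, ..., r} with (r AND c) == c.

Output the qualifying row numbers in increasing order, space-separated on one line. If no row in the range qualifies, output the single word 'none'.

Answer: 16

Derivation:
Row r has 2^popcount(r) filled cells, so we need popcount(r) = log2(2) = 1.
Scan r = 12..30 and keep those with exactly 1 one-bits:
r=12=1100 popcount=2 -> skip
r=13=1101 popcount=3 -> skip
r=14=1110 popcount=3 -> skip
r=15=1111 popcount=4 -> skip
r=16=10000 popcount=1 -> KEEP
r=17=10001 popcount=2 -> skip
r=18=10010 popcount=2 -> skip
r=19=10011 popcount=3 -> skip
r=20=10100 popcount=2 -> skip
r=21=10101 popcount=3 -> skip
r=22=10110 popcount=3 -> skip
r=23=10111 popcount=4 -> skip
r=24=11000 popcount=2 -> skip
r=25=11001 popcount=3 -> skip
r=26=11010 popcount=3 -> skip
r=27=11011 popcount=4 -> skip
r=28=11100 popcount=3 -> skip
r=29=11101 popcount=4 -> skip
r=30=11110 popcount=4 -> skip
Kept rows: 16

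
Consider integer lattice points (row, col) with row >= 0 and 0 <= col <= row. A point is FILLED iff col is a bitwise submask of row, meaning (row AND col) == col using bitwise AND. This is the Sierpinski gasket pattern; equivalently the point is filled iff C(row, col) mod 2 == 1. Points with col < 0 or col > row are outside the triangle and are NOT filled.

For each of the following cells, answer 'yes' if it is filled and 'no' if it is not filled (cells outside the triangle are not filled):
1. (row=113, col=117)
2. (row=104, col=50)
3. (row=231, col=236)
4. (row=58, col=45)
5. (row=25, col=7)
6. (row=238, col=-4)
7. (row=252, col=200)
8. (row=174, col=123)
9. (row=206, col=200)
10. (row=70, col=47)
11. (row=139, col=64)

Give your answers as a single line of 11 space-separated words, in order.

Answer: no no no no no no yes no yes no no

Derivation:
(113,117): col outside [0, 113] -> not filled
(104,50): row=0b1101000, col=0b110010, row AND col = 0b100000 = 32; 32 != 50 -> empty
(231,236): col outside [0, 231] -> not filled
(58,45): row=0b111010, col=0b101101, row AND col = 0b101000 = 40; 40 != 45 -> empty
(25,7): row=0b11001, col=0b111, row AND col = 0b1 = 1; 1 != 7 -> empty
(238,-4): col outside [0, 238] -> not filled
(252,200): row=0b11111100, col=0b11001000, row AND col = 0b11001000 = 200; 200 == 200 -> filled
(174,123): row=0b10101110, col=0b1111011, row AND col = 0b101010 = 42; 42 != 123 -> empty
(206,200): row=0b11001110, col=0b11001000, row AND col = 0b11001000 = 200; 200 == 200 -> filled
(70,47): row=0b1000110, col=0b101111, row AND col = 0b110 = 6; 6 != 47 -> empty
(139,64): row=0b10001011, col=0b1000000, row AND col = 0b0 = 0; 0 != 64 -> empty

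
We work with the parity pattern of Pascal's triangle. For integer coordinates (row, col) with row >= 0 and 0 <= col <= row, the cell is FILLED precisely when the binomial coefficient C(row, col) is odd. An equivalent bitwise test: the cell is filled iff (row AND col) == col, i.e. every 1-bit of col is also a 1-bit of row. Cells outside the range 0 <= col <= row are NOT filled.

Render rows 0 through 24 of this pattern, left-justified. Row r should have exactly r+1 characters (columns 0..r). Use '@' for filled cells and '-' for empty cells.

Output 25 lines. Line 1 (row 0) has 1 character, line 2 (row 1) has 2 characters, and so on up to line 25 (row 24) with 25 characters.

Answer: @
@@
@-@
@@@@
@---@
@@--@@
@-@-@-@
@@@@@@@@
@-------@
@@------@@
@-@-----@-@
@@@@----@@@@
@---@---@---@
@@--@@--@@--@@
@-@-@-@-@-@-@-@
@@@@@@@@@@@@@@@@
@---------------@
@@--------------@@
@-@-------------@-@
@@@@------------@@@@
@---@-----------@---@
@@--@@----------@@--@@
@-@-@-@---------@-@-@-@
@@@@@@@@--------@@@@@@@@
@-------@-------@-------@

Derivation:
r0=0: @
r1=1: @@
r2=10: @-@
r3=11: @@@@
r4=100: @---@
r5=101: @@--@@
r6=110: @-@-@-@
r7=111: @@@@@@@@
r8=1000: @-------@
r9=1001: @@------@@
r10=1010: @-@-----@-@
r11=1011: @@@@----@@@@
r12=1100: @---@---@---@
r13=1101: @@--@@--@@--@@
r14=1110: @-@-@-@-@-@-@-@
r15=1111: @@@@@@@@@@@@@@@@
r16=10000: @---------------@
r17=10001: @@--------------@@
r18=10010: @-@-------------@-@
r19=10011: @@@@------------@@@@
r20=10100: @---@-----------@---@
r21=10101: @@--@@----------@@--@@
r22=10110: @-@-@-@---------@-@-@-@
r23=10111: @@@@@@@@--------@@@@@@@@
r24=11000: @-------@-------@-------@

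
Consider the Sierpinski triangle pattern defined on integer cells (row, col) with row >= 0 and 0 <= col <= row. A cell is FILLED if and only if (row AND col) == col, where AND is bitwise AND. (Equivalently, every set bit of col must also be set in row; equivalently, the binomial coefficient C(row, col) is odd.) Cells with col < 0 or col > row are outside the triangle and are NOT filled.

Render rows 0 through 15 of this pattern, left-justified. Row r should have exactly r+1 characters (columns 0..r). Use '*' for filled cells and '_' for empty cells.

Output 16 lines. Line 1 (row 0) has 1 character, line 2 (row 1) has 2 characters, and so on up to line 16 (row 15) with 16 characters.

Answer: *
**
*_*
****
*___*
**__**
*_*_*_*
********
*_______*
**______**
*_*_____*_*
****____****
*___*___*___*
**__**__**__**
*_*_*_*_*_*_*_*
****************

Derivation:
r0=0: *
r1=1: **
r2=10: *_*
r3=11: ****
r4=100: *___*
r5=101: **__**
r6=110: *_*_*_*
r7=111: ********
r8=1000: *_______*
r9=1001: **______**
r10=1010: *_*_____*_*
r11=1011: ****____****
r12=1100: *___*___*___*
r13=1101: **__**__**__**
r14=1110: *_*_*_*_*_*_*_*
r15=1111: ****************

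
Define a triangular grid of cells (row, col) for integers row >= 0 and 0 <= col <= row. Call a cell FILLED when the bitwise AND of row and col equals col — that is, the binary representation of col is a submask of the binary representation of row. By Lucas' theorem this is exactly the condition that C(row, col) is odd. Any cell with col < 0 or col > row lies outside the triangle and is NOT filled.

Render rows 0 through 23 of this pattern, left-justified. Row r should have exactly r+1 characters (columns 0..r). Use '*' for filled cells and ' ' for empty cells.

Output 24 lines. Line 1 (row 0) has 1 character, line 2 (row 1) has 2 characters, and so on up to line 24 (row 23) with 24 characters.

Answer: *
**
* *
****
*   *
**  **
* * * *
********
*       *
**      **
* *     * *
****    ****
*   *   *   *
**  **  **  **
* * * * * * * *
****************
*               *
**              **
* *             * *
****            ****
*   *           *   *
**  **          **  **
* * * *         * * * *
********        ********

Derivation:
r0=0: *
r1=1: **
r2=10: * *
r3=11: ****
r4=100: *   *
r5=101: **  **
r6=110: * * * *
r7=111: ********
r8=1000: *       *
r9=1001: **      **
r10=1010: * *     * *
r11=1011: ****    ****
r12=1100: *   *   *   *
r13=1101: **  **  **  **
r14=1110: * * * * * * * *
r15=1111: ****************
r16=10000: *               *
r17=10001: **              **
r18=10010: * *             * *
r19=10011: ****            ****
r20=10100: *   *           *   *
r21=10101: **  **          **  **
r22=10110: * * * *         * * * *
r23=10111: ********        ********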